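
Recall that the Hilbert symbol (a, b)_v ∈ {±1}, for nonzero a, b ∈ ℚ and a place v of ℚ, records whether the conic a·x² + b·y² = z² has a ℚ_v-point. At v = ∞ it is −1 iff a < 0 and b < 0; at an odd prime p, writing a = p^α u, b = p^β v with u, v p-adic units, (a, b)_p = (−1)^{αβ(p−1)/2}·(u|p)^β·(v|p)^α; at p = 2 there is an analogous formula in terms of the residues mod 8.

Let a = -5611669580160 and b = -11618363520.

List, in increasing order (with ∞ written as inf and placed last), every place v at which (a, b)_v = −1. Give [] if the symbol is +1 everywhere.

[2, 3, 5, 7, 31, inf]

(a, b) ≡ (-2046310, -38130) mod (ℚ^×)²; places V = {2, 3, 5, 7, 23, 31, 41, ∞}.
(a,b)_3: α=4, u≡2; β=3, v≡1 (mod 3); (2|3)=-1, (1|3)=+1; sign (−1)^0·-1^3·+1^4 = -1.
(a,b)_5: α=1, u≡3; β=1, v≡1 (mod 5); (3|5)=-1, (1|5)=+1; sign (−1)^0·-1^1·+1^1 = -1.
(a,b)_∞: sgn(-2046310)=−, sgn(-38130)=−, so -1.
(a,b)_23: α=3, u≡15; β=2, v≡4 (mod 23); (15|23)=-1, (4|23)=+1; sign (−1)^0·-1^2·+1^3 = +1.
(a,b)_7: α=1, u≡1; β=0, v≡6 (mod 7); (1|7)=+1, (6|7)=-1; sign (−1)^0·+1^0·-1^1 = -1.
(a,b)_2: α=7, β=7; u≡5, v≡7 (mod 8); ε(u)ε(v)=0·1, αω(v)=7·0, βω(u)=7·1; sum ≡ 1  ⇒  -1.
(a,b)_41: α=1, u≡34; β=1, v≡19 (mod 41); (34|41)=-1, (19|41)=-1; sign (−1)^0·-1^1·-1^1 = +1.
(a,b)_31: α=1, u≡1; β=1, v≡19 (mod 31); (1|31)=+1, (19|31)=+1; sign (−1)^1·+1^1·+1^1 = -1.
|Ram(-2046310, -38130)| = 6, even; anisotropic at {2, 3, 5, 7, 31, ∞}.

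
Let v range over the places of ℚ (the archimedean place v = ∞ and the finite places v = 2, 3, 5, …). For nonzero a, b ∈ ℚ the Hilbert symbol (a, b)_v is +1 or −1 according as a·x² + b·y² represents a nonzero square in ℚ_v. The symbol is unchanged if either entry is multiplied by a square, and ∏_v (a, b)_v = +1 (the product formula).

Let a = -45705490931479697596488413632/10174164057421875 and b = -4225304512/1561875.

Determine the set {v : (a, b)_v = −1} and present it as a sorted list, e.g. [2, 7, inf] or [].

[2, 17, 19, inf]

Mod squares: a ≡ -741, b ≡ -12597. Check v ∈ {∞, 2, 3, 5, 7, 11, 13, 17, 19, 29, 31, 37, 47}.
v=5: a=5^-8·(≡4), b=5^-4·(≡2) mod 5; (4|5)=+1, (2|5)=-1; (−1)^{-8·-4·2}·(+1)^-4·(-1)^-8 = +1.
v=37: a=37^2·(≡30), b=37^0·(≡20) mod 37; (30|37)=+1, (20|37)=-1; (−1)^{2·0·18}·(+1)^0·(-1)^2 = +1.
v=11: a=11^2·(≡10), b=11^2·(≡5) mod 11; (10|11)=-1, (5|11)=+1; (−1)^{2·2·5}·(-1)^2·(+1)^2 = +1.
v=∞: -741 < 0 and -12597 < 0  ⇒  (a,b)_∞ = -1.
v=3: a=3^-7·(≡2), b=3^-1·(≡1) mod 3; (2|3)=-1, (1|3)=+1; (−1)^{-7·-1·1}·(-1)^-1·(+1)^-7 = +1.
v=13: a=13^5·(≡5), b=13^1·(≡5) mod 13; (5|13)=-1, (5|13)=-1; (−1)^{5·1·6}·(-1)^1·(-1)^5 = +1.
v=17: a=17^-2·(≡14), b=17^-1·(≡14) mod 17; (14|17)=-1, (14|17)=-1; (−1)^{-2·-1·8}·(-1)^-1·(-1)^-2 = -1.
v=7: a=7^-2·(≡4), b=7^-2·(≡3) mod 7; (4|7)=+1, (3|7)=-1; (−1)^{-2·-2·3}·(+1)^-2·(-1)^-2 = +1.
v=19: a=19^5·(≡8), b=19^1·(≡12) mod 19; (8|19)=-1, (12|19)=-1; (−1)^{5·1·9}·(-1)^1·(-1)^5 = -1.
v=2: v_2(a)=6, v_2(b)=6; units ≡ 3, 3 (mod 8); ε·ε+αω+βω = 1·1+6·1+6·1 ≡ 1  ⇒  (a,b)_2 = -1.
v=47: a=47^4·(≡38), b=47^2·(≡23) mod 47; (38|47)=-1, (23|47)=-1; (−1)^{4·2·23}·(-1)^2·(-1)^4 = +1.
v=31: a=31^2·(≡29), b=31^0·(≡7) mod 31; (29|31)=-1, (7|31)=+1; (−1)^{2·0·15}·(-1)^0·(+1)^2 = +1.
v=29: a=29^-2·(≡24), b=29^0·(≡19) mod 29; (24|29)=+1, (19|29)=-1; (−1)^{-2·0·14}·(+1)^0·(-1)^-2 = +1.
(-741, -12597 / ℚ) ramifies at {2, 17, 19, ∞}: a division algebra.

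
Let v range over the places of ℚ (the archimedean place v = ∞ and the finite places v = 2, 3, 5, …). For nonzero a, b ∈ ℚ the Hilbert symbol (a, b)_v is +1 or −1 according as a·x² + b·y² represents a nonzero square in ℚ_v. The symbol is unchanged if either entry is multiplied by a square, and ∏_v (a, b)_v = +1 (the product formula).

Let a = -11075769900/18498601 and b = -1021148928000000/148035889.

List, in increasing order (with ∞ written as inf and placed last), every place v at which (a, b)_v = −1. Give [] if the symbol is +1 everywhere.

[31, inf]

(a, b) ≡ (-899, -527) mod (ℚ^×)²; places V = {2, 3, 5, 11, 13, 17, 23, 29, 31, ∞}.
(a,b)_2: α=2, β=14; u≡5, v≡1 (mod 8); ε(u)ε(v)=0·0, αω(v)=2·0, βω(u)=14·1; sum ≡ 0  ⇒  +1.
(a,b)_13: α=2, u≡2; β=0, v≡6 (mod 13); (2|13)=-1, (6|13)=-1; sign (−1)^0·-1^0·-1^2 = +1.
(a,b)_29: α=1, u≡10; β=2, v≡25 (mod 29); (10|29)=-1, (25|29)=+1; sign (−1)^0·-1^2·+1^1 = +1.
(a,b)_5: α=2, u≡4; β=6, v≡2 (mod 5); (4|5)=+1, (2|5)=-1; sign (−1)^0·+1^6·-1^2 = +1.
(a,b)_11: α=-2, u≡1; β=0, v≡3 (mod 11); (1|11)=+1, (3|11)=+1; sign (−1)^0·+1^0·+1^-2 = +1.
(a,b)_23: α=-2, u≡5; β=-6, v≡3 (mod 23); (5|23)=-1, (3|23)=+1; sign (−1)^0·-1^-6·+1^-2 = +1.
(a,b)_31: α=1, u≡18; β=1, v≡16 (mod 31); (18|31)=+1, (16|31)=+1; sign (−1)^1·+1^1·+1^1 = -1.
(a,b)_17: α=-2, u≡15; β=1, v≡5 (mod 17); (15|17)=+1, (5|17)=-1; sign (−1)^0·+1^1·-1^-2 = +1.
(a,b)_3: α=6, u≡1; β=2, v≡1 (mod 3); (1|3)=+1, (1|3)=+1; sign (−1)^0·+1^2·+1^6 = +1.
(a,b)_∞: sgn(-899)=−, sgn(-527)=−, so -1.
(-899, -527 / ℚ) ramifies at {31, ∞}: a division algebra.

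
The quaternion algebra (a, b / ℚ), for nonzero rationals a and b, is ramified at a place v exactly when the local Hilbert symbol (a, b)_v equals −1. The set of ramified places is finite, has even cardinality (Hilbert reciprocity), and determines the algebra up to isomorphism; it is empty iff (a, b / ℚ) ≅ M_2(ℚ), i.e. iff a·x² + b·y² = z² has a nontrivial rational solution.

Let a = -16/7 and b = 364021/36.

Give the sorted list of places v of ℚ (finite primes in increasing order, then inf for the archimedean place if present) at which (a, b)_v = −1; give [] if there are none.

[17, 19]

Mod squares: a ≡ -7, b ≡ 7429. Check v ∈ {∞, 2, 3, 7, 17, 19, 23}.
v=17: a=17^0·(≡5), b=17^1·(≡5) mod 17; (5|17)=-1, (5|17)=-1; (−1)^{0·1·8}·(-1)^1·(-1)^0 = -1.
v=7: a=7^-1·(≡5), b=7^2·(≡2) mod 7; (5|7)=-1, (2|7)=+1; (−1)^{-1·2·3}·(-1)^2·(+1)^-1 = +1.
v=3: a=3^0·(≡2), b=3^-2·(≡1) mod 3; (2|3)=-1, (1|3)=+1; (−1)^{0·-2·1}·(-1)^-2·(+1)^0 = +1.
v=2: v_2(a)=4, v_2(b)=-2; units ≡ 1, 5 (mod 8); ε·ε+αω+βω = 0·0+4·1+-2·0 ≡ 0  ⇒  (a,b)_2 = +1.
v=23: a=23^0·(≡1), b=23^1·(≡2) mod 23; (1|23)=+1, (2|23)=+1; (−1)^{0·1·11}·(+1)^1·(+1)^0 = +1.
v=∞: -7 < 0 and 7429 > 0  ⇒  (a,b)_∞ = +1.
v=19: a=19^0·(≡14), b=19^1·(≡6) mod 19; (14|19)=-1, (6|19)=+1; (−1)^{0·1·9}·(-1)^1·(+1)^0 = -1.
Ram(-7, 7429) = {17, 19}; no ℚ_17-point on the conic.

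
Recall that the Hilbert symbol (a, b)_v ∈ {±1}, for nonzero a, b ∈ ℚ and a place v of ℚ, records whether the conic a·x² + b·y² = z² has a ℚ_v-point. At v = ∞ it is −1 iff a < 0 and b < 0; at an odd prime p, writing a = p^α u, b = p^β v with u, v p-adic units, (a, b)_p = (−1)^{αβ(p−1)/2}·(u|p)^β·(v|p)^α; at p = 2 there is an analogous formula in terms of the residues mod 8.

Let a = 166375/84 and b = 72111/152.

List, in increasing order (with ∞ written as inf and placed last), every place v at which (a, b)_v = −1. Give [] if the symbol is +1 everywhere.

Mod squares: a ≡ 1155, b ≡ 1482. Check v ∈ {∞, 2, 3, 5, 7, 11, 13, 19, 43}.
v=3: a=3^-1·(≡1), b=3^1·(≡2) mod 3; (1|3)=+1, (2|3)=-1; (−1)^{-1·1·1}·(+1)^1·(-1)^-1 = +1.
v=2: v_2(a)=-2, v_2(b)=-3; units ≡ 3, 5 (mod 8); ε·ε+αω+βω = 1·0+-2·1+-3·1 ≡ 1  ⇒  (a,b)_2 = -1.
v=43: a=43^0·(≡39), b=43^2·(≡26) mod 43; (39|43)=-1, (26|43)=-1; (−1)^{0·2·21}·(-1)^2·(-1)^0 = +1.
v=11: a=11^3·(≡10), b=11^0·(≡8) mod 11; (10|11)=-1, (8|11)=-1; (−1)^{3·0·5}·(-1)^0·(-1)^3 = -1.
v=∞: 1155 > 0 and 1482 > 0  ⇒  (a,b)_∞ = +1.
v=13: a=13^0·(≡11), b=13^1·(≡1) mod 13; (11|13)=-1, (1|13)=+1; (−1)^{0·1·6}·(-1)^1·(+1)^0 = -1.
v=5: a=5^3·(≡4), b=5^0·(≡3) mod 5; (4|5)=+1, (3|5)=-1; (−1)^{3·0·2}·(+1)^0·(-1)^3 = -1.
v=19: a=19^0·(≡18), b=19^-1·(≡15) mod 19; (18|19)=-1, (15|19)=-1; (−1)^{0·-1·9}·(-1)^-1·(-1)^0 = -1.
v=7: a=7^-1·(≡4), b=7^0·(≡5) mod 7; (4|7)=+1, (5|7)=-1; (−1)^{-1·0·3}·(+1)^0·(-1)^-1 = -1.
Ram(1155, 1482) = {2, 5, 7, 11, 13, 19}; no ℚ_2-point on the conic.

[2, 5, 7, 11, 13, 19]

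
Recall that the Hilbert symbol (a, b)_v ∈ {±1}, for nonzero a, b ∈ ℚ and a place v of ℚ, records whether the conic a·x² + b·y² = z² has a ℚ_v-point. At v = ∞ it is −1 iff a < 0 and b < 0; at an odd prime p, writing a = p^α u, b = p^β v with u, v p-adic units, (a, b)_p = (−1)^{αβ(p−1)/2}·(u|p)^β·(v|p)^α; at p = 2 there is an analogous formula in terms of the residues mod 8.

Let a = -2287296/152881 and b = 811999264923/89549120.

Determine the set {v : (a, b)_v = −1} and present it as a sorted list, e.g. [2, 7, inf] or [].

[7, 11]

(a, b) ≡ (-11, 42735) mod (ℚ^×)²; places V = {2, 3, 5, 7, 11, 17, 19, 23, 37, ∞}.
(a,b)_23: α=-2, u≡13; β=-4, v≡9 (mod 23); (13|23)=+1, (9|23)=+1; sign (−1)^0·+1^-4·+1^-2 = +1.
(a,b)_11: α=1, u≡10; β=1, v≡7 (mod 11); (10|11)=-1, (7|11)=-1; sign (−1)^1·-1^1·-1^1 = -1.
(a,b)_5: α=0, u≡4; β=-1, v≡2 (mod 5); (4|5)=+1, (2|5)=-1; sign (−1)^0·+1^-1·-1^0 = +1.
(a,b)_7: α=0, u≡3; β=1, v≡2 (mod 7); (3|7)=-1, (2|7)=+1; sign (−1)^0·-1^1·+1^0 = -1.
(a,b)_19: α=2, u≡15; β=4, v≡5 (mod 19); (15|19)=-1, (5|19)=+1; sign (−1)^0·-1^4·+1^2 = +1.
(a,b)_37: α=0, u≡10; β=1, v≡17 (mod 37); (10|37)=+1, (17|37)=-1; sign (−1)^0·+1^1·-1^0 = +1.
(a,b)_2: α=6, β=-6; u≡5, v≡7 (mod 8); ε(u)ε(v)=0·1, αω(v)=6·0, βω(u)=-6·1; sum ≡ 0  ⇒  +1.
(a,b)_∞: sgn(-11)=−, sgn(42735)=+, so +1.
(a,b)_17: α=-2, u≡10; β=0, v≡12 (mod 17); (10|17)=-1, (12|17)=-1; sign (−1)^0·-1^0·-1^-2 = +1.
(a,b)_3: α=2, u≡1; β=7, v≡1 (mod 3); (1|3)=+1, (1|3)=+1; sign (−1)^0·+1^7·+1^2 = +1.
(-11, 42735 / ℚ) ramifies at {7, 11}: a division algebra.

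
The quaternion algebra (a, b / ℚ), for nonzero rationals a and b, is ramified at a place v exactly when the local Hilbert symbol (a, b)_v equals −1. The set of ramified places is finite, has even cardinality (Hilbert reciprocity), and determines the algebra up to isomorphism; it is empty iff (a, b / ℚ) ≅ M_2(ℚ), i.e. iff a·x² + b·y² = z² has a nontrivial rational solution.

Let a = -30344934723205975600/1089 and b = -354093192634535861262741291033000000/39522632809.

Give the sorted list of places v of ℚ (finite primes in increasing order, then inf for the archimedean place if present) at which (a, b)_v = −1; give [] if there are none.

[7, 23, 37, inf]

Mod squares: a ≡ -259, b ≡ -1316497. Check v ∈ {∞, 2, 3, 5, 7, 11, 13, 17, 23, 31, 37, 53}.
v=3: a=3^-2·(≡2), b=3^4·(≡2) mod 3; (2|3)=-1, (2|3)=-1; (−1)^{-2·4·1}·(-1)^4·(-1)^-2 = +1.
v=17: a=17^2·(≡4), b=17^3·(≡14) mod 17; (4|17)=+1, (14|17)=-1; (−1)^{2·3·8}·(+1)^3·(-1)^2 = +1.
v=2: v_2(a)=4, v_2(b)=6; units ≡ 5, 7 (mod 8); ε·ε+αω+βω = 0·1+4·0+6·1 ≡ 0  ⇒  (a,b)_2 = +1.
v=37: a=37^3·(≡7), b=37^5·(≡6) mod 37; (7|37)=+1, (6|37)=-1; (−1)^{3·5·18}·(+1)^5·(-1)^3 = -1.
v=31: a=31^0·(≡10), b=31^-2·(≡3) mod 31; (10|31)=+1, (3|31)=-1; (−1)^{0·-2·15}·(+1)^-2·(-1)^0 = +1.
v=11: a=11^-2·(≡1), b=11^-4·(≡4) mod 11; (1|11)=+1, (4|11)=+1; (−1)^{-2·-4·5}·(+1)^-4·(+1)^-2 = +1.
v=5: a=5^2·(≡4), b=5^6·(≡2) mod 5; (4|5)=+1, (2|5)=-1; (−1)^{2·6·2}·(+1)^6·(-1)^2 = +1.
v=13: a=13^4·(≡1), b=13^7·(≡12) mod 13; (1|13)=+1, (12|13)=+1; (−1)^{4·7·6}·(+1)^7·(+1)^4 = +1.
v=7: a=7^3·(≡5), b=7^5·(≡6) mod 7; (5|7)=-1, (6|7)=-1; (−1)^{3·5·3}·(-1)^5·(-1)^3 = -1.
v=23: a=23^2·(≡17), b=23^3·(≡6) mod 23; (17|23)=-1, (6|23)=+1; (−1)^{2·3·11}·(-1)^3·(+1)^2 = -1.
v=∞: -259 < 0 and -1316497 < 0  ⇒  (a,b)_∞ = -1.
v=53: a=53^0·(≡46), b=53^-2·(≡5) mod 53; (46|53)=+1, (5|53)=-1; (−1)^{0·-2·26}·(+1)^-2·(-1)^0 = +1.
Ram(-259, -1316497) = {7, 23, 37, ∞}; no ℚ_7-point on the conic.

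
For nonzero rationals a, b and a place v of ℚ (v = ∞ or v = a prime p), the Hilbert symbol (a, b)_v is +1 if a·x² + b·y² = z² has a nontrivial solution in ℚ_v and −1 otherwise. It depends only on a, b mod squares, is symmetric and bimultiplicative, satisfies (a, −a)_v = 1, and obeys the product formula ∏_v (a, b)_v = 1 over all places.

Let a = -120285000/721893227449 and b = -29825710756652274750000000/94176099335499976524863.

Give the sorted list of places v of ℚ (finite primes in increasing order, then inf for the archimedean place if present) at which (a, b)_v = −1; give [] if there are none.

Mod squares: a ≡ -66, b ≡ -2530. Check v ∈ {∞, 2, 3, 5, 7, 11, 13, 17, 23, 29, 37, 41, 53}.
v=7: a=7^0·(≡2), b=7^-4·(≡1) mod 7; (2|7)=+1, (1|7)=+1; (−1)^{0·-4·3}·(+1)^-4·(+1)^0 = +1.
v=37: a=37^0·(≡18), b=37^2·(≡5) mod 37; (18|37)=-1, (5|37)=-1; (−1)^{0·2·18}·(-1)^2·(-1)^0 = +1.
v=5: a=5^4·(≡1), b=5^9·(≡1) mod 5; (1|5)=+1, (1|5)=+1; (−1)^{4·9·2}·(+1)^9·(+1)^4 = +1.
v=53: a=53^-2·(≡40), b=53^-4·(≡41) mod 53; (40|53)=+1, (41|53)=-1; (−1)^{-2·-4·26}·(+1)^-4·(-1)^-2 = +1.
v=3: a=3^7·(≡2), b=3^18·(≡2) mod 3; (2|3)=-1, (2|3)=-1; (−1)^{7·18·1}·(-1)^18·(-1)^7 = -1.
v=41: a=41^-2·(≡5), b=41^-2·(≡17) mod 41; (5|41)=+1, (17|41)=-1; (−1)^{-2·-2·20}·(+1)^-2·(-1)^-2 = +1.
v=11: a=11^1·(≡5), b=11^3·(≡3) mod 11; (5|11)=+1, (3|11)=+1; (−1)^{1·3·5}·(+1)^3·(+1)^1 = -1.
v=∞: -66 < 0 and -2530 < 0  ⇒  (a,b)_∞ = -1.
v=2: v_2(a)=3, v_2(b)=7; units ≡ 7, 7 (mod 8); ε·ε+αω+βω = 1·1+3·0+7·0 ≡ 1  ⇒  (a,b)_2 = -1.
v=17: a=17^-2·(≡13), b=17^-2·(≡11) mod 17; (13|17)=+1, (11|17)=-1; (−1)^{-2·-2·8}·(+1)^-2·(-1)^-2 = +1.
v=13: a=13^0·(≡12), b=13^2·(≡6) mod 13; (12|13)=+1, (6|13)=-1; (−1)^{0·2·6}·(+1)^2·(-1)^0 = +1.
v=29: a=29^0·(≡11), b=29^-2·(≡6) mod 29; (11|29)=-1, (6|29)=+1; (−1)^{0·-2·14}·(-1)^-2·(+1)^0 = +1.
v=23: a=23^-2·(≡1), b=23^-3·(≡15) mod 23; (1|23)=+1, (15|23)=-1; (−1)^{-2·-3·11}·(+1)^-3·(-1)^-2 = +1.
(-66, -2530 / ℚ) ramifies at {2, 3, 11, ∞}: a division algebra.

[2, 3, 11, inf]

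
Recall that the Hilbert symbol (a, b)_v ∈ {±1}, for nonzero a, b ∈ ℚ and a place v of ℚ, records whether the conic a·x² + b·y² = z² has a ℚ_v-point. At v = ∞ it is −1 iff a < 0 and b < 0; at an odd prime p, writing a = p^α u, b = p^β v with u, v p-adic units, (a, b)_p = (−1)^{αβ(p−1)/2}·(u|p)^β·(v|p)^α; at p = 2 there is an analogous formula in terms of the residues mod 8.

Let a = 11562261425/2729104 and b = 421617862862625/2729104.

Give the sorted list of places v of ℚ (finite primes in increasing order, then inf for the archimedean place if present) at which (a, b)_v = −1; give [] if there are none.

[3, 5, 11, 31]

Mod squares: a ≡ 4433, b ≡ 7905. Check v ∈ {∞, 2, 3, 5, 7, 11, 13, 17, 19, 31, 59}.
v=19: a=19^2·(≡11), b=19^2·(≡6) mod 19; (11|19)=+1, (6|19)=+1; (−1)^{2·2·9}·(+1)^2·(+1)^2 = +1.
v=5: a=5^2·(≡3), b=5^3·(≡4) mod 5; (3|5)=-1, (4|5)=+1; (−1)^{2·3·2}·(-1)^3·(+1)^2 = -1.
v=7: a=7^-2·(≡2), b=7^-2·(≡4) mod 7; (2|7)=+1, (4|7)=+1; (−1)^{-2·-2·3}·(+1)^-2·(+1)^-2 = +1.
v=∞: 4433 > 0 and 7905 > 0  ⇒  (a,b)_∞ = +1.
v=2: v_2(a)=-4, v_2(b)=-4; units ≡ 1, 1 (mod 8); ε·ε+αω+βω = 0·0+-4·0+-4·0 ≡ 0  ⇒  (a,b)_2 = +1.
v=17: a=17^2·(≡16), b=17^3·(≡14) mod 17; (16|17)=+1, (14|17)=-1; (−1)^{2·3·8}·(+1)^3·(-1)^2 = +1.
v=59: a=59^-2·(≡23), b=59^-2·(≡10) mod 59; (23|59)=-1, (10|59)=-1; (−1)^{-2·-2·29}·(-1)^-2·(-1)^-2 = +1.
v=13: a=13^1·(≡1), b=13^2·(≡10) mod 13; (1|13)=+1, (10|13)=+1; (−1)^{1·2·6}·(+1)^2·(+1)^1 = +1.
v=3: a=3^0·(≡2), b=3^1·(≡1) mod 3; (2|3)=-1, (1|3)=+1; (−1)^{0·1·1}·(-1)^1·(+1)^0 = -1.
v=11: a=11^1·(≡7), b=11^2·(≡6) mod 11; (7|11)=-1, (6|11)=-1; (−1)^{1·2·5}·(-1)^2·(-1)^1 = -1.
v=31: a=31^1·(≡9), b=31^1·(≡19) mod 31; (9|31)=+1, (19|31)=+1; (−1)^{1·1·15}·(+1)^1·(+1)^1 = -1.
Ram(4433, 7905) = {3, 5, 11, 31}; no ℚ_3-point on the conic.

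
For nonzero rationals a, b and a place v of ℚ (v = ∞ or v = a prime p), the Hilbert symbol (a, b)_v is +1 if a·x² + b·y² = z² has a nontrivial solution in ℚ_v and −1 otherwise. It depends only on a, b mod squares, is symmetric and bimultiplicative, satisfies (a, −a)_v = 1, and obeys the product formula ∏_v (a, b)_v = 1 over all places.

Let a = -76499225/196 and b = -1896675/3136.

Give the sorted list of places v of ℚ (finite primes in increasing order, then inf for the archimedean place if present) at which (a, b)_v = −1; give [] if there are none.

Mod squares: a ≡ -209, b ≡ -627. Check v ∈ {∞, 2, 3, 5, 7, 11, 19}.
v=7: a=7^-2·(≡4), b=7^-2·(≡3) mod 7; (4|7)=+1, (3|7)=-1; (−1)^{-2·-2·3}·(+1)^-2·(-1)^-2 = +1.
v=∞: -209 < 0 and -627 < 0  ⇒  (a,b)_∞ = -1.
v=5: a=5^2·(≡1), b=5^2·(≡3) mod 5; (1|5)=+1, (3|5)=-1; (−1)^{2·2·2}·(+1)^2·(-1)^2 = +1.
v=2: v_2(a)=-2, v_2(b)=-6; units ≡ 7, 5 (mod 8); ε·ε+αω+βω = 1·0+-2·1+-6·0 ≡ 0  ⇒  (a,b)_2 = +1.
v=3: a=3^0·(≡1), b=3^1·(≡1) mod 3; (1|3)=+1, (1|3)=+1; (−1)^{0·1·1}·(+1)^1·(+1)^0 = +1.
v=19: a=19^1·(≡12), b=19^1·(≡1) mod 19; (12|19)=-1, (1|19)=+1; (−1)^{1·1·9}·(-1)^1·(+1)^1 = +1.
v=11: a=11^5·(≡1), b=11^3·(≡5) mod 11; (1|11)=+1, (5|11)=+1; (−1)^{5·3·5}·(+1)^3·(+1)^5 = -1.
(-209, -627 / ℚ) ramifies at {11, ∞}: a division algebra.

[11, inf]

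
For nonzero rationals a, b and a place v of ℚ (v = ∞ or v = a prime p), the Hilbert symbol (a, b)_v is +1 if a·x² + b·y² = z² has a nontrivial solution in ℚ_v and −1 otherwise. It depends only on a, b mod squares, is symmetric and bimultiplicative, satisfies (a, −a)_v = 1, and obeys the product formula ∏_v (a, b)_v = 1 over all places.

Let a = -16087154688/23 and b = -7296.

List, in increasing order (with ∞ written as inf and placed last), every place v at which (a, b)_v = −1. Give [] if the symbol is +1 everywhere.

(a, b) ≡ (-278806, -114) mod (ℚ^×)²; places V = {2, 3, 11, 19, 23, 29, ∞}.
(a,b)_3: α=4, u≡2; β=1, v≡1 (mod 3); (2|3)=-1, (1|3)=+1; sign (−1)^0·-1^1·+1^4 = -1.
(a,b)_2: α=15, β=7; u≡5, v≡7 (mod 8); ε(u)ε(v)=0·1, αω(v)=15·0, βω(u)=7·1; sum ≡ 1  ⇒  -1.
(a,b)_23: α=-1, u≡19; β=0, v≡18 (mod 23); (19|23)=-1, (18|23)=+1; sign (−1)^0·-1^0·+1^-1 = +1.
(a,b)_11: α=1, u≡4; β=0, v≡8 (mod 11); (4|11)=+1, (8|11)=-1; sign (−1)^0·+1^0·-1^1 = -1.
(a,b)_29: α=1, u≡12; β=0, v≡12 (mod 29); (12|29)=-1, (12|29)=-1; sign (−1)^0·-1^0·-1^1 = -1.
(a,b)_∞: sgn(-278806)=−, sgn(-114)=−, so -1.
(a,b)_19: α=1, u≡3; β=1, v≡15 (mod 19); (3|19)=-1, (15|19)=-1; sign (−1)^1·-1^1·-1^1 = -1.
Ram(-278806, -114) = {2, 3, 11, 19, 29, ∞}; no ℚ_2-point on the conic.

[2, 3, 11, 19, 29, inf]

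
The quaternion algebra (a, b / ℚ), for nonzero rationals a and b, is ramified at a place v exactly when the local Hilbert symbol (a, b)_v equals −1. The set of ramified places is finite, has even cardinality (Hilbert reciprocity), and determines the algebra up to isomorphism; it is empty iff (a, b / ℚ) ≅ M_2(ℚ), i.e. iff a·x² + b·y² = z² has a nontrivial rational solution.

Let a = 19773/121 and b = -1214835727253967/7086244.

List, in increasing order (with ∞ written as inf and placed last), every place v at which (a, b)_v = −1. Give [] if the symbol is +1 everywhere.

(a, b) ≡ (13, -345247) mod (ℚ^×)²; places V = {2, 3, 7, 11, 13, 31, 37, 43, ∞}.
(a,b)_∞: sgn(13)=+, sgn(-345247)=−, so +1.
(a,b)_13: α=3, u≡12; β=6, v≡8 (mod 13); (12|13)=+1, (8|13)=-1; sign (−1)^0·+1^6·-1^3 = -1.
(a,b)_3: α=2, u≡1; β=6, v≡2 (mod 3); (1|3)=+1, (2|3)=-1; sign (−1)^0·+1^6·-1^2 = +1.
(a,b)_43: α=0, u≡17; β=1, v≡19 (mod 43); (17|43)=+1, (19|43)=-1; sign (−1)^0·+1^1·-1^0 = +1.
(a,b)_7: α=0, u≡6; β=1, v≡2 (mod 7); (6|7)=-1, (2|7)=+1; sign (−1)^0·-1^1·+1^0 = -1.
(a,b)_2: α=0, β=-2; u≡5, v≡1 (mod 8); ε(u)ε(v)=0·0, αω(v)=0·0, βω(u)=-2·1; sum ≡ 0  ⇒  +1.
(a,b)_11: α=-2, u≡6; β=-6, v≡7 (mod 11); (6|11)=-1, (7|11)=-1; sign (−1)^0·-1^-6·-1^-2 = +1.
(a,b)_31: α=0, u≡12; β=1, v≡27 (mod 31); (12|31)=-1, (27|31)=-1; sign (−1)^0·-1^1·-1^0 = -1.
(a,b)_37: α=0, u≡20; β=1, v≡36 (mod 37); (20|37)=-1, (36|37)=+1; sign (−1)^0·-1^1·+1^0 = -1.
Ram(13, -345247) = {7, 13, 31, 37}; no ℚ_7-point on the conic.

[7, 13, 31, 37]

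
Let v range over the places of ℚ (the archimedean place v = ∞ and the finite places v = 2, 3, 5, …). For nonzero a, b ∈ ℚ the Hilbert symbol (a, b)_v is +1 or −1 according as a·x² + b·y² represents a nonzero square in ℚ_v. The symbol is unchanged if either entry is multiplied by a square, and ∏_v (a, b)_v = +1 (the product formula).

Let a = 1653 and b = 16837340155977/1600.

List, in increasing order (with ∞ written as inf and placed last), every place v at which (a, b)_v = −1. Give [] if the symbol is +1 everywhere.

[29, 43]

Mod squares: a ≡ 1653, b ≡ 458337. Check v ∈ {∞, 2, 3, 5, 11, 17, 19, 29, 43}.
v=17: a=17^0·(≡4), b=17^1·(≡2) mod 17; (4|17)=+1, (2|17)=+1; (−1)^{0·1·8}·(+1)^1·(+1)^0 = +1.
v=11: a=11^0·(≡3), b=11^3·(≡2) mod 11; (3|11)=+1, (2|11)=-1; (−1)^{0·3·5}·(+1)^3·(-1)^0 = +1.
v=∞: 1653 > 0 and 458337 > 0  ⇒  (a,b)_∞ = +1.
v=29: a=29^1·(≡28), b=29^2·(≡12) mod 29; (28|29)=+1, (12|29)=-1; (−1)^{1·2·14}·(+1)^2·(-1)^1 = -1.
v=2: v_2(a)=0, v_2(b)=-6; units ≡ 5, 1 (mod 8); ε·ε+αω+βω = 0·0+0·0+-6·1 ≡ 0  ⇒  (a,b)_2 = +1.
v=19: a=19^1·(≡11), b=19^3·(≡10) mod 19; (11|19)=+1, (10|19)=-1; (−1)^{1·3·9}·(+1)^3·(-1)^1 = +1.
v=3: a=3^1·(≡2), b=3^1·(≡1) mod 3; (2|3)=-1, (1|3)=+1; (−1)^{1·1·1}·(-1)^1·(+1)^1 = +1.
v=43: a=43^0·(≡19), b=43^1·(≡36) mod 43; (19|43)=-1, (36|43)=+1; (−1)^{0·1·21}·(-1)^1·(+1)^0 = -1.
v=5: a=5^0·(≡3), b=5^-2·(≡3) mod 5; (3|5)=-1, (3|5)=-1; (−1)^{0·-2·2}·(-1)^-2·(-1)^0 = +1.
|Ram(1653, 458337)| = 2, even; anisotropic at {29, 43}.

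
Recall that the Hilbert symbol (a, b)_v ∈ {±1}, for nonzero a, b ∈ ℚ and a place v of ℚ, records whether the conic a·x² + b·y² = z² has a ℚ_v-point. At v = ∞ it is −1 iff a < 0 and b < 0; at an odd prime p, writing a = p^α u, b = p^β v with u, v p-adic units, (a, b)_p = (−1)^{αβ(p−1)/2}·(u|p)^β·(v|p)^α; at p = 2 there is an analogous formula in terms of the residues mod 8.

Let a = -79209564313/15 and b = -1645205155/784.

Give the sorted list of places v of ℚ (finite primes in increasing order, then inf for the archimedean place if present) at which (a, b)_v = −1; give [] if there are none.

[3, 11, 47, inf]

Mod squares: a ≡ -290895, b ≡ -4557355. Check v ∈ {∞, 2, 3, 5, 7, 11, 19, 41, 43, 47}.
v=7: a=7^0·(≡2), b=7^-2·(≡4) mod 7; (2|7)=+1, (4|7)=+1; (−1)^{0·-2·3}·(+1)^-2·(+1)^0 = +1.
v=11: a=11^1·(≡7), b=11^1·(≡8) mod 11; (7|11)=-1, (8|11)=-1; (−1)^{1·1·5}·(-1)^1·(-1)^1 = -1.
v=43: a=43^3·(≡12), b=43^1·(≡17) mod 43; (12|43)=-1, (17|43)=+1; (−1)^{3·1·21}·(-1)^1·(+1)^3 = +1.
v=19: a=19^0·(≡12), b=19^2·(≡16) mod 19; (12|19)=-1, (16|19)=+1; (−1)^{0·2·9}·(-1)^2·(+1)^0 = +1.
v=41: a=41^1·(≡2), b=41^1·(≡31) mod 41; (2|41)=+1, (31|41)=+1; (−1)^{1·1·20}·(+1)^1·(+1)^1 = +1.
v=3: a=3^-1·(≡1), b=3^0·(≡2) mod 3; (1|3)=+1, (2|3)=-1; (−1)^{-1·0·1}·(+1)^0·(-1)^-1 = -1.
v=5: a=5^-1·(≡4), b=5^1·(≡1) mod 5; (4|5)=+1, (1|5)=+1; (−1)^{-1·1·2}·(+1)^1·(+1)^-1 = +1.
v=47: a=47^2·(≡38), b=47^1·(≡43) mod 47; (38|47)=-1, (43|47)=-1; (−1)^{2·1·23}·(-1)^1·(-1)^2 = -1.
v=2: v_2(a)=0, v_2(b)=-4; units ≡ 1, 5 (mod 8); ε·ε+αω+βω = 0·0+0·1+-4·0 ≡ 0  ⇒  (a,b)_2 = +1.
v=∞: -290895 < 0 and -4557355 < 0  ⇒  (a,b)_∞ = -1.
|Ram(-290895, -4557355)| = 4, even; anisotropic at {3, 11, 47, ∞}.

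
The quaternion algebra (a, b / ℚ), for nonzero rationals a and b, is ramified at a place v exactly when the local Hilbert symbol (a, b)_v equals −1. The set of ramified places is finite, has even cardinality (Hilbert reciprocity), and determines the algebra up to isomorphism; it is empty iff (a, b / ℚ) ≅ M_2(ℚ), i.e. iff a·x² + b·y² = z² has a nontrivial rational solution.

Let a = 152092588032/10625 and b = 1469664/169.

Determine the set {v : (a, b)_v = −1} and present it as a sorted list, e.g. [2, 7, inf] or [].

[2, 3, 7, 17]

Mod squares: a ≡ 7854, b ≡ 14. Check v ∈ {∞, 2, 3, 5, 7, 11, 13, 17}.
v=17: a=17^-1·(≡11), b=17^0·(≡3) mod 17; (11|17)=-1, (3|17)=-1; (−1)^{-1·0·8}·(-1)^0·(-1)^-1 = -1.
v=∞: 7854 > 0 and 14 > 0  ⇒  (a,b)_∞ = +1.
v=13: a=13^0·(≡2), b=13^-2·(≡1) mod 13; (2|13)=-1, (1|13)=+1; (−1)^{0·-2·6}·(-1)^-2·(+1)^0 = +1.
v=11: a=11^1·(≡6), b=11^0·(≡5) mod 11; (6|11)=-1, (5|11)=+1; (−1)^{1·0·5}·(-1)^0·(+1)^1 = +1.
v=5: a=5^-4·(≡1), b=5^0·(≡1) mod 5; (1|5)=+1, (1|5)=+1; (−1)^{-4·0·2}·(+1)^0·(+1)^-4 = +1.
v=7: a=7^3·(≡2), b=7^1·(≡1) mod 7; (2|7)=+1, (1|7)=+1; (−1)^{3·1·3}·(+1)^1·(+1)^3 = -1.
v=2: v_2(a)=11, v_2(b)=5; units ≡ 7, 7 (mod 8); ε·ε+αω+βω = 1·1+11·0+5·0 ≡ 1  ⇒  (a,b)_2 = -1.
v=3: a=3^9·(≡2), b=3^8·(≡2) mod 3; (2|3)=-1, (2|3)=-1; (−1)^{9·8·1}·(-1)^8·(-1)^9 = -1.
(7854, 14 / ℚ) ramifies at {2, 3, 7, 17}: a division algebra.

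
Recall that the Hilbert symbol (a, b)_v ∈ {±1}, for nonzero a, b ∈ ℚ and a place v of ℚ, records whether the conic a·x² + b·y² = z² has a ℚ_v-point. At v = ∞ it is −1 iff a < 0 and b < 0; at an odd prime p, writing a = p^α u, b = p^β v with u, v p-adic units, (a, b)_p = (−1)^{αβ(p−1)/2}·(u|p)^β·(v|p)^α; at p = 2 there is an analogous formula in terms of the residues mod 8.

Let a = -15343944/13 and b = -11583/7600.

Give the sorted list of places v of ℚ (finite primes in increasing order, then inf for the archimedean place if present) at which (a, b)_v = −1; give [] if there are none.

Mod squares: a ≡ -138138, b ≡ -2717. Check v ∈ {∞, 2, 3, 5, 7, 11, 13, 19, 23}.
v=7: a=7^1·(≡5), b=7^0·(≡6) mod 7; (5|7)=-1, (6|7)=-1; (−1)^{1·0·3}·(-1)^0·(-1)^1 = -1.
v=2: v_2(a)=3, v_2(b)=-4; units ≡ 3, 3 (mod 8); ε·ε+αω+βω = 1·1+3·1+-4·1 ≡ 0  ⇒  (a,b)_2 = +1.
v=3: a=3^1·(≡1), b=3^4·(≡1) mod 3; (1|3)=+1, (1|3)=+1; (−1)^{1·4·1}·(+1)^4·(+1)^1 = +1.
v=13: a=13^-1·(≡8), b=13^1·(≡4) mod 13; (8|13)=-1, (4|13)=+1; (−1)^{-1·1·6}·(-1)^1·(+1)^-1 = -1.
v=11: a=11^1·(≡3), b=11^1·(≡8) mod 11; (3|11)=+1, (8|11)=-1; (−1)^{1·1·5}·(+1)^1·(-1)^1 = +1.
v=5: a=5^0·(≡2), b=5^-2·(≡3) mod 5; (2|5)=-1, (3|5)=-1; (−1)^{0·-2·2}·(-1)^-2·(-1)^0 = +1.
v=23: a=23^1·(≡22), b=23^0·(≡17) mod 23; (22|23)=-1, (17|23)=-1; (−1)^{1·0·11}·(-1)^0·(-1)^1 = -1.
v=∞: -138138 < 0 and -2717 < 0  ⇒  (a,b)_∞ = -1.
v=19: a=19^2·(≡16), b=19^-1·(≡7) mod 19; (16|19)=+1, (7|19)=+1; (−1)^{2·-1·9}·(+1)^-1·(+1)^2 = +1.
|Ram(-138138, -2717)| = 4, even; anisotropic at {7, 13, 23, ∞}.

[7, 13, 23, inf]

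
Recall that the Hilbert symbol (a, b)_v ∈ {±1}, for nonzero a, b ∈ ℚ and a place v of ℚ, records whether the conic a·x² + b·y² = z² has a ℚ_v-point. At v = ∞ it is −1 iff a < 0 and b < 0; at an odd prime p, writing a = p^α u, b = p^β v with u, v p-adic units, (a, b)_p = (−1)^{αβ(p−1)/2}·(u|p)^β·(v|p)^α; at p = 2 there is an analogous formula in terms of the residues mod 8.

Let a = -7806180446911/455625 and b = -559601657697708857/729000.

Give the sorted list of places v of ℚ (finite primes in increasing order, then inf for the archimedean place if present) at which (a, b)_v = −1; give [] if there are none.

[11, inf]

Mod squares: a ≡ -31, b ≡ -453530. Check v ∈ {∞, 2, 3, 5, 7, 11, 19, 31}.
v=3: a=3^-6·(≡2), b=3^-6·(≡1) mod 3; (2|3)=-1, (1|3)=+1; (−1)^{-6·-6·1}·(-1)^-6·(+1)^-6 = +1.
v=19: a=19^2·(≡9), b=19^3·(≡12) mod 19; (9|19)=+1, (12|19)=-1; (−1)^{2·3·9}·(+1)^3·(-1)^2 = +1.
v=2: v_2(a)=0, v_2(b)=-3; units ≡ 1, 3 (mod 8); ε·ε+αω+βω = 0·1+0·1+-3·0 ≡ 0  ⇒  (a,b)_2 = +1.
v=31: a=31^1·(≡23), b=31^1·(≡18) mod 31; (23|31)=-1, (18|31)=+1; (−1)^{1·1·15}·(-1)^1·(+1)^1 = +1.
v=∞: -31 < 0 and -453530 < 0  ⇒  (a,b)_∞ = -1.
v=11: a=11^2·(≡6), b=11^3·(≡5) mod 11; (6|11)=-1, (5|11)=+1; (−1)^{2·3·5}·(-1)^3·(+1)^2 = -1.
v=7: a=7^8·(≡2), b=7^11·(≡4) mod 7; (2|7)=+1, (4|7)=+1; (−1)^{8·11·3}·(+1)^11·(+1)^8 = +1.
v=5: a=5^-4·(≡1), b=5^-3·(≡4) mod 5; (1|5)=+1, (4|5)=+1; (−1)^{-4·-3·2}·(+1)^-3·(+1)^-4 = +1.
Ram(-31, -453530) = {11, ∞}; no ℚ_11-point on the conic.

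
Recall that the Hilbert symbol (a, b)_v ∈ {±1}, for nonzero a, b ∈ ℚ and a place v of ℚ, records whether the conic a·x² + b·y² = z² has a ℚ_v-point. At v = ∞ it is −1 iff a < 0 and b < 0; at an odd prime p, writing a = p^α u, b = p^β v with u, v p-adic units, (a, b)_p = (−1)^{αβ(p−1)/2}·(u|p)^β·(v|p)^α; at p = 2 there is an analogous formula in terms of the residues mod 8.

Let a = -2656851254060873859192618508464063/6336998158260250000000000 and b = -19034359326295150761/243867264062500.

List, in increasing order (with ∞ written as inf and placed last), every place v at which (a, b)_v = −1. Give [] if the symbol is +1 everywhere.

[7, 17, 19, inf]

Mod squares: a ≡ -23, b ≡ -156009. Check v ∈ {∞, 2, 3, 5, 7, 11, 13, 17, 19, 23, 31}.
v=7: a=7^8·(≡5), b=7^5·(≡4) mod 7; (5|7)=-1, (4|7)=+1; (−1)^{8·5·3}·(-1)^5·(+1)^8 = -1.
v=13: a=13^-4·(≡3), b=13^-2·(≡3) mod 13; (3|13)=+1, (3|13)=+1; (−1)^{-4·-2·6}·(+1)^-2·(+1)^-4 = +1.
v=11: a=11^6·(≡2), b=11^4·(≡5) mod 11; (2|11)=-1, (5|11)=+1; (−1)^{6·4·5}·(-1)^4·(+1)^6 = +1.
v=∞: -23 < 0 and -156009 < 0  ⇒  (a,b)_∞ = -1.
v=3: a=3^18·(≡1), b=3^9·(≡2) mod 3; (1|3)=+1, (2|3)=-1; (−1)^{18·9·1}·(+1)^9·(-1)^18 = +1.
v=31: a=31^-6·(≡7), b=31^-4·(≡7) mod 31; (7|31)=+1, (7|31)=+1; (−1)^{-6·-4·15}·(+1)^-4·(+1)^-6 = +1.
v=2: v_2(a)=-10, v_2(b)=-2; units ≡ 1, 7 (mod 8); ε·ε+αω+βω = 0·1+-10·0+-2·0 ≡ 0  ⇒  (a,b)_2 = +1.
v=23: a=23^5·(≡17), b=23^3·(≡2) mod 23; (17|23)=-1, (2|23)=+1; (−1)^{5·3·11}·(-1)^3·(+1)^5 = +1.
v=17: a=17^2·(≡5), b=17^1·(≡6) mod 17; (5|17)=-1, (6|17)=-1; (−1)^{2·1·8}·(-1)^1·(-1)^2 = -1.
v=19: a=19^2·(≡18), b=19^1·(≡4) mod 19; (18|19)=-1, (4|19)=+1; (−1)^{2·1·9}·(-1)^1·(+1)^2 = -1.
v=5: a=5^-12·(≡3), b=5^-8·(≡4) mod 5; (3|5)=-1, (4|5)=+1; (−1)^{-12·-8·2}·(-1)^-8·(+1)^-12 = +1.
Ram(-23, -156009) = {7, 17, 19, ∞}; no ℚ_7-point on the conic.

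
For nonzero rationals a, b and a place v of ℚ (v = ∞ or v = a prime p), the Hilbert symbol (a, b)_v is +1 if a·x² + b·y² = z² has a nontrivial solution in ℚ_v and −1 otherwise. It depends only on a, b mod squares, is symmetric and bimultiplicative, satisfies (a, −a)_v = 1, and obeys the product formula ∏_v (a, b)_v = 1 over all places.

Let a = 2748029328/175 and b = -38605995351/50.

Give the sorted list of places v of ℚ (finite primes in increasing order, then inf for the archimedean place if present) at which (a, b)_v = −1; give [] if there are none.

[11, 29]

(a, b) ≡ (51359, -102718) mod (ℚ^×)²; places V = {2, 3, 5, 7, 11, 17, 23, 29, ∞}.
(a,b)_3: α=4, u≡2; β=2, v≡2 (mod 3); (2|3)=-1, (2|3)=-1; sign (−1)^0·-1^2·-1^4 = +1.
(a,b)_11: α=1, u≡9; β=1, v≡4 (mod 11); (9|11)=+1, (4|11)=+1; sign (−1)^1·+1^1·+1^1 = -1.
(a,b)_2: α=4, β=-1; u≡7, v≡1 (mod 8); ε(u)ε(v)=1·0, αω(v)=4·0, βω(u)=-1·0; sum ≡ 0  ⇒  +1.
(a,b)_29: α=1, u≡15; β=1, v≡24 (mod 29); (15|29)=-1, (24|29)=+1; sign (−1)^0·-1^1·+1^1 = -1.
(a,b)_7: α=-1, u≡4; β=1, v≡6 (mod 7); (4|7)=+1, (6|7)=-1; sign (−1)^1·+1^1·-1^-1 = +1.
(a,b)_5: α=-2, u≡4; β=-2, v≡2 (mod 5); (4|5)=+1, (2|5)=-1; sign (−1)^0·+1^-2·-1^-2 = +1.
(a,b)_23: α=1, u≡4; β=1, v≡10 (mod 23); (4|23)=+1, (10|23)=-1; sign (−1)^1·+1^1·-1^1 = +1.
(a,b)_17: α=2, u≡8; β=4, v≡1 (mod 17); (8|17)=+1, (1|17)=+1; sign (−1)^0·+1^4·+1^2 = +1.
(a,b)_∞: sgn(51359)=+, sgn(-102718)=−, so +1.
(51359, -102718 / ℚ) ramifies at {11, 29}: a division algebra.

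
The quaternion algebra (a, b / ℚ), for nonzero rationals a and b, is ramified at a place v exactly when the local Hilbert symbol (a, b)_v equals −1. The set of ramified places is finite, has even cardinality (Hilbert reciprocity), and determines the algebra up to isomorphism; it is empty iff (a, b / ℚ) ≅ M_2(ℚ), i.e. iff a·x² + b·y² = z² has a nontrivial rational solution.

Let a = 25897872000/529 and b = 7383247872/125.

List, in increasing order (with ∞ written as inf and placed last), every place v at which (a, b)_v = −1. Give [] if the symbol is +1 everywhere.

(a, b) ≡ (2730, 15015) mod (ℚ^×)²; places V = {2, 3, 5, 7, 11, 13, 23, ∞}.
(a,b)_13: α=1, u≡6; β=1, v≡2 (mod 13); (6|13)=-1, (2|13)=-1; sign (−1)^0·-1^1·-1^1 = +1.
(a,b)_5: α=3, u≡4; β=-3, v≡2 (mod 5); (4|5)=+1, (2|5)=-1; sign (−1)^0·+1^-3·-1^3 = -1.
(a,b)_∞: sgn(2730)=+, sgn(15015)=+, so +1.
(a,b)_3: α=1, u≡1; β=1, v≡1 (mod 3); (1|3)=+1, (1|3)=+1; sign (−1)^1·+1^1·+1^1 = -1.
(a,b)_11: α=2, u≡6; β=1, v≡4 (mod 11); (6|11)=-1, (4|11)=+1; sign (−1)^0·-1^1·+1^2 = -1.
(a,b)_23: α=-2, u≡18; β=0, v≡7 (mod 23); (18|23)=+1, (7|23)=-1; sign (−1)^0·+1^0·-1^-2 = +1.
(a,b)_2: α=7, β=10; u≡5, v≡7 (mod 8); ε(u)ε(v)=0·1, αω(v)=7·0, βω(u)=10·1; sum ≡ 0  ⇒  +1.
(a,b)_7: α=3, u≡3; β=5, v≡3 (mod 7); (3|7)=-1, (3|7)=-1; sign (−1)^1·-1^5·-1^3 = -1.
|Ram(2730, 15015)| = 4, even; anisotropic at {3, 5, 7, 11}.

[3, 5, 7, 11]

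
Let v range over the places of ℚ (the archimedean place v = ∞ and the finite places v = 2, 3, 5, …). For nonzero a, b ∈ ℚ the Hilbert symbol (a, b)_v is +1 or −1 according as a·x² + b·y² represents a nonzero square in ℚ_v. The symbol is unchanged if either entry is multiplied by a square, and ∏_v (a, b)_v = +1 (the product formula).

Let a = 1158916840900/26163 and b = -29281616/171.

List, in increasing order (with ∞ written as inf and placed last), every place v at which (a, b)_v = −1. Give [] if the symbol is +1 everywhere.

[13, 19]

(a, b) ≡ (323, -4199) mod (ℚ^×)²; places V = {2, 3, 5, 7, 13, 17, 19, ∞}.
(a,b)_19: α=-1, u≡9; β=-1, v≡7 (mod 19); (9|19)=+1, (7|19)=+1; sign (−1)^1·+1^-1·+1^-1 = -1.
(a,b)_∞: sgn(323)=+, sgn(-4199)=−, so +1.
(a,b)_5: α=2, u≡2; β=0, v≡4 (mod 5); (2|5)=-1, (4|5)=+1; sign (−1)^0·-1^0·+1^2 = +1.
(a,b)_3: α=-4, u≡2; β=-2, v≡1 (mod 3); (2|3)=-1, (1|3)=+1; sign (−1)^0·-1^-2·+1^-4 = +1.
(a,b)_7: α=4, u≡4; β=2, v≡2 (mod 7); (4|7)=+1, (2|7)=+1; sign (−1)^0·+1^2·+1^4 = +1.
(a,b)_17: α=-1, u≡16; β=1, v≡9 (mod 17); (16|17)=+1, (9|17)=+1; sign (−1)^0·+1^1·+1^-1 = +1.
(a,b)_13: α=6, u≡6; β=3, v≡5 (mod 13); (6|13)=-1, (5|13)=-1; sign (−1)^0·-1^3·-1^6 = -1.
(a,b)_2: α=2, β=4; u≡3, v≡1 (mod 8); ε(u)ε(v)=1·0, αω(v)=2·0, βω(u)=4·1; sum ≡ 0  ⇒  +1.
Ram(323, -4199) = {13, 19}; no ℚ_13-point on the conic.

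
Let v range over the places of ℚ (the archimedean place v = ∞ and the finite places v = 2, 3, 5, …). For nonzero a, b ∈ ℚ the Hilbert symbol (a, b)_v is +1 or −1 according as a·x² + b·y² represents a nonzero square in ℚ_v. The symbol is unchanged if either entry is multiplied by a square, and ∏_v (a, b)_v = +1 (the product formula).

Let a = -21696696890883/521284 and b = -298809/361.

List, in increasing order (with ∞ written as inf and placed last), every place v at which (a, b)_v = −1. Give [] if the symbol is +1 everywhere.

Mod squares: a ≡ -3, b ≡ -3689. Check v ∈ {∞, 2, 3, 7, 17, 19, 31}.
v=3: a=3^13·(≡2), b=3^4·(≡1) mod 3; (2|3)=-1, (1|3)=+1; (−1)^{13·4·1}·(-1)^4·(+1)^13 = +1.
v=∞: -3 < 0 and -3689 < 0  ⇒  (a,b)_∞ = -1.
v=2: v_2(a)=-2, v_2(b)=0; units ≡ 5, 7 (mod 8); ε·ε+αω+βω = 0·1+-2·0+0·1 ≡ 0  ⇒  (a,b)_2 = +1.
v=7: a=7^2·(≡2), b=7^1·(≡5) mod 7; (2|7)=+1, (5|7)=-1; (−1)^{2·1·3}·(+1)^1·(-1)^2 = +1.
v=31: a=31^2·(≡19), b=31^1·(≡28) mod 31; (19|31)=+1, (28|31)=+1; (−1)^{2·1·15}·(+1)^1·(+1)^2 = +1.
v=17: a=17^2·(≡14), b=17^1·(≡13) mod 17; (14|17)=-1, (13|17)=+1; (−1)^{2·1·8}·(-1)^1·(+1)^2 = -1.
v=19: a=19^-4·(≡16), b=19^-2·(≡4) mod 19; (16|19)=+1, (4|19)=+1; (−1)^{-4·-2·9}·(+1)^-2·(+1)^-4 = +1.
(-3, -3689 / ℚ) ramifies at {17, ∞}: a division algebra.

[17, inf]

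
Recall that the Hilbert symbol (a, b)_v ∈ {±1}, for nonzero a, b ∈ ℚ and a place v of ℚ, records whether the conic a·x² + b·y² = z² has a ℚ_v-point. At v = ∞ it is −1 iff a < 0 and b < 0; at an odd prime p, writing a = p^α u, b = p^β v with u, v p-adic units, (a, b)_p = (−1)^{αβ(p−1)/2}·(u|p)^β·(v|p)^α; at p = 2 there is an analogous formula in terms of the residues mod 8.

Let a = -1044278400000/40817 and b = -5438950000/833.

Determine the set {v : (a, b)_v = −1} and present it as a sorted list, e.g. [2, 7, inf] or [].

[5, 17, 29, inf]

(a, b) ≡ (-229245, -76415) mod (ℚ^×)²; places V = {2, 3, 5, 7, 11, 17, 29, 31, ∞}.
(a,b)_2: α=10, β=4; u≡3, v≡1 (mod 8); ε(u)ε(v)=1·0, αω(v)=10·0, βω(u)=4·1; sum ≡ 0  ⇒  +1.
(a,b)_3: α=1, u≡1; β=0, v≡1 (mod 3); (1|3)=+1, (1|3)=+1; sign (−1)^0·+1^0·+1^1 = +1.
(a,b)_5: α=5, u≡1; β=5, v≡2 (mod 5); (1|5)=+1, (2|5)=-1; sign (−1)^0·+1^5·-1^5 = -1.
(a,b)_7: α=-4, u≡6; β=-2, v≡2 (mod 7); (6|7)=-1, (2|7)=+1; sign (−1)^0·-1^-2·+1^-4 = +1.
(a,b)_∞: sgn(-229245)=−, sgn(-76415)=−, so -1.
(a,b)_31: α=1, u≡14; β=1, v≡11 (mod 31); (14|31)=+1, (11|31)=-1; sign (−1)^1·+1^1·-1^1 = +1.
(a,b)_11: α=2, u≡6; β=2, v≡6 (mod 11); (6|11)=-1, (6|11)=-1; sign (−1)^0·-1^2·-1^2 = +1.
(a,b)_17: α=-1, u≡15; β=-1, v≡11 (mod 17); (15|17)=+1, (11|17)=-1; sign (−1)^0·+1^-1·-1^-1 = -1.
(a,b)_29: α=1, u≡19; β=1, v≡5 (mod 29); (19|29)=-1, (5|29)=+1; sign (−1)^0·-1^1·+1^1 = -1.
Ram(-229245, -76415) = {5, 17, 29, ∞}; no ℚ_5-point on the conic.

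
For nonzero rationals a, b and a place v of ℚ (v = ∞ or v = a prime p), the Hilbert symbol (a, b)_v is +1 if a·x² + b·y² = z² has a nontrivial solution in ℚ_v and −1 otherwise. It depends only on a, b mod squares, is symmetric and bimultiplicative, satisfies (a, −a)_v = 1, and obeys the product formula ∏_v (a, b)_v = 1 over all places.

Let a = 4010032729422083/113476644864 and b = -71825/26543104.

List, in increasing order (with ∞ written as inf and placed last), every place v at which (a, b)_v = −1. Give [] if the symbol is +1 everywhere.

[17, 29]

Mod squares: a ≡ 2233, b ≡ -17. Check v ∈ {∞, 2, 3, 5, 7, 11, 13, 17, 23, 29}.
v=7: a=7^3·(≡2), b=7^-2·(≡2) mod 7; (2|7)=+1, (2|7)=+1; (−1)^{3·-2·3}·(+1)^-2·(+1)^3 = +1.
v=3: a=3^-2·(≡1), b=3^0·(≡1) mod 3; (1|3)=+1, (1|3)=+1; (−1)^{-2·0·1}·(+1)^0·(+1)^-2 = +1.
v=29: a=29^1·(≡21), b=29^0·(≡14) mod 29; (21|29)=-1, (14|29)=-1; (−1)^{1·0·14}·(-1)^0·(-1)^1 = -1.
v=11: a=11^-1·(≡4), b=11^0·(≡1) mod 11; (4|11)=+1, (1|11)=+1; (−1)^{-1·0·5}·(+1)^0·(+1)^-1 = +1.
v=23: a=23^-4·(≡18), b=23^-2·(≡18) mod 23; (18|23)=+1, (18|23)=+1; (−1)^{-4·-2·11}·(+1)^-2·(+1)^-4 = +1.
v=2: v_2(a)=-12, v_2(b)=-10; units ≡ 1, 7 (mod 8); ε·ε+αω+βω = 0·1+-12·0+-10·0 ≡ 0  ⇒  (a,b)_2 = +1.
v=17: a=17^4·(≡14), b=17^1·(≡8) mod 17; (14|17)=-1, (8|17)=+1; (−1)^{4·1·8}·(-1)^1·(+1)^4 = -1.
v=13: a=13^6·(≡4), b=13^2·(≡10) mod 13; (4|13)=+1, (10|13)=+1; (−1)^{6·2·6}·(+1)^2·(+1)^6 = +1.
v=5: a=5^0·(≡2), b=5^2·(≡3) mod 5; (2|5)=-1, (3|5)=-1; (−1)^{0·2·2}·(-1)^2·(-1)^0 = +1.
v=∞: 2233 > 0 and -17 < 0  ⇒  (a,b)_∞ = +1.
Ram(2233, -17) = {17, 29}; no ℚ_17-point on the conic.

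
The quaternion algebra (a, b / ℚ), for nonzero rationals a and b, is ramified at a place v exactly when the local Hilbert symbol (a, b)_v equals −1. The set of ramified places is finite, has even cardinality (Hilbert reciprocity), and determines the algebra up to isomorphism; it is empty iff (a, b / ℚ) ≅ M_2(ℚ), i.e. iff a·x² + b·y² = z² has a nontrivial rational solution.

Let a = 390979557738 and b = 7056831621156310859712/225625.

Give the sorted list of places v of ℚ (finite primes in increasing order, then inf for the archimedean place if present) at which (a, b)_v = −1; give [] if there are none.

[3, 11, 31, 37]

Mod squares: a ≡ 109802, b ≡ 1887. Check v ∈ {∞, 2, 3, 5, 7, 11, 17, 19, 23, 31, 37}.
v=19: a=19^0·(≡17), b=19^-2·(≡16) mod 19; (17|19)=+1, (16|19)=+1; (−1)^{0·-2·9}·(+1)^-2·(+1)^0 = +1.
v=7: a=7^1·(≡5), b=7^4·(≡1) mod 7; (5|7)=-1, (1|7)=+1; (−1)^{1·4·3}·(-1)^4·(+1)^1 = +1.
v=37: a=37^2·(≡31), b=37^3·(≡35) mod 37; (31|37)=-1, (35|37)=-1; (−1)^{2·3·18}·(-1)^3·(-1)^2 = -1.
v=∞: 109802 > 0 and 1887 > 0  ⇒  (a,b)_∞ = +1.
v=11: a=11^1·(≡4), b=11^2·(≡10) mod 11; (4|11)=+1, (10|11)=-1; (−1)^{1·2·5}·(+1)^2·(-1)^1 = -1.
v=2: v_2(a)=1, v_2(b)=6; units ≡ 5, 7 (mod 8); ε·ε+αω+βω = 0·1+1·0+6·1 ≡ 0  ⇒  (a,b)_2 = +1.
v=23: a=23^1·(≡13), b=23^2·(≡16) mod 23; (13|23)=+1, (16|23)=+1; (−1)^{1·2·11}·(+1)^2·(+1)^1 = +1.
v=5: a=5^0·(≡3), b=5^-4·(≡2) mod 5; (3|5)=-1, (2|5)=-1; (−1)^{0·-4·2}·(-1)^-4·(-1)^0 = +1.
v=3: a=3^2·(≡2), b=3^1·(≡2) mod 3; (2|3)=-1, (2|3)=-1; (−1)^{2·1·1}·(-1)^1·(-1)^2 = -1.
v=31: a=31^1·(≡4), b=31^2·(≡26) mod 31; (4|31)=+1, (26|31)=-1; (−1)^{1·2·15}·(+1)^2·(-1)^1 = -1.
v=17: a=17^2·(≡4), b=17^3·(≡9) mod 17; (4|17)=+1, (9|17)=+1; (−1)^{2·3·8}·(+1)^3·(+1)^2 = +1.
|Ram(109802, 1887)| = 4, even; anisotropic at {3, 11, 31, 37}.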